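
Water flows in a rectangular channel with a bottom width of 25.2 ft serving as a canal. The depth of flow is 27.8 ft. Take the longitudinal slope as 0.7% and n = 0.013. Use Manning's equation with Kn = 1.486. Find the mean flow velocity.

V = 40.4 ft/s

Flow area A = b·y = 25.2 × 27.8 = 700.6 ft². Wetted perimeter P = b + 2y = 25.2 + 2×27.8 = 80.8 ft.
Hydraulic radius R = A/P = 700.6/80.8 = 8.67 ft.
From Manning's equation, V = (1.486/n) R^(2/3) S^(1/2) = (1.486/0.013) × 8.67^(2/3) × 0.007^(1/2) = 40.4 ft/s.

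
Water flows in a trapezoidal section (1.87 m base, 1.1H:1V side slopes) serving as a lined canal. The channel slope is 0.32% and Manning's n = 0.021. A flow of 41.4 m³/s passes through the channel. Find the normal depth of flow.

y_n = 2.67 m

Manning's equation rearranged: A R^(2/3) = nQ / (1·√S) = 0.021 × 41.4 / (√0.0032) = 15.37.
Try y = 2.1 m: A R^(2/3) = 9.251 — short.
Try y = 3.18 m: A R^(2/3) = 22.44 — over.
Try y = 2.67 m: A R^(2/3) = 15.35 — matches.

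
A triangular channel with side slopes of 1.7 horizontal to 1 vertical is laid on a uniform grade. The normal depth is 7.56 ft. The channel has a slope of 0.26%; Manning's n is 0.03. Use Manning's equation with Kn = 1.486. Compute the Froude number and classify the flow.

For a triangular section with side slope z = 1.7: A = zy² = 1.7×7.56² = 97.16 ft²; P = 2y√(1+z²) = 2×7.56×1.972 = 29.82 ft.
Hydraulic radius R = A/P = 97.16/29.82 = 3.258 ft.
V = (1.486/n) R^(2/3) √S = (1.486/0.03) × 3.258^(2/3) × √0.0026 = 5.551 ft/s. Hydraulic depth D_h = A/T = 97.16/25.7 = 3.78 ft.
Froude number Fr = V/√(g·D_h) = 5.551/√(32.2×3.78) = 0.503, which is less than 1, so the flow is subcritical.

subcritical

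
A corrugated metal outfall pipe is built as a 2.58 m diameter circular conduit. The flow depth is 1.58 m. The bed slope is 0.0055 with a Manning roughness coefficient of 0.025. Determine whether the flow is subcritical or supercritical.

subcritical

For a circular section of diameter D = 2.58 m at depth y = 1.58 m, the central angle is θ = 2 arccos(1 − 2y/D) = 3.595 rad. Then A = (D²/8)(θ − sin θ) = 3.356 m² and P = Dθ/2 = 4.638 m.
Hydraulic radius R = A/P = 3.356/4.638 = 0.7236 m.
V = (1/n) R^(2/3) √S = (1/0.025) × 0.7236^(2/3) × √0.0055 = 2.391 m/s. Hydraulic depth D_h = A/T = 3.356/2.514 = 1.335 m.
Froude number Fr = V/√(g·D_h) = 2.391/√(9.81×1.335) = 0.661, which is less than 1, so the flow is subcritical.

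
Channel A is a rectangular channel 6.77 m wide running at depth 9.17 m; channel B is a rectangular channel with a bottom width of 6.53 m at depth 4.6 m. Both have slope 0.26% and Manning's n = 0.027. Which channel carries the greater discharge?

Channel A: Flow area A = b·y = 6.77 × 9.17 = 62.08 m². Wetted perimeter P = b + 2y = 6.77 + 2×9.17 = 25.11 m. Hydraulic radius R = A/P = 62.08/25.11 = 2.472 m. Q_A = (1/0.027)·62.08·2.472^(2/3)·√0.0026 = 214.4 m³/s.
Channel B: Flow area A = b·y = 6.53 × 4.6 = 30.04 m². Wetted perimeter P = b + 2y = 6.53 + 2×4.6 = 15.73 m. Hydraulic radius R = A/P = 30.04/15.73 = 1.91 m. Q_B = (1/0.027)·30.04·1.91^(2/3)·√0.0026 = 87.31 m³/s.
Q_A = 214.4 m³/s vs Q_B = 87.31 m³/s, so channel A carries more.

channel A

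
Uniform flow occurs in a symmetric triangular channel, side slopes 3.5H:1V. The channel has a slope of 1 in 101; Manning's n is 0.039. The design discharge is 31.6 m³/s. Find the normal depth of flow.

y_n = 1.93 m

Manning's equation rearranged: A R^(2/3) = nQ / (1·√S) = 0.039 × 31.6 / (√0.009901) = 12.39.
At y = 1.59 m: A R^(2/3) = 7.397 — short.
At y = 2.22 m: A R^(2/3) = 18.01 — over.
At y = 1.93 m: A R^(2/3) = 12.4 — ≈ 12.39.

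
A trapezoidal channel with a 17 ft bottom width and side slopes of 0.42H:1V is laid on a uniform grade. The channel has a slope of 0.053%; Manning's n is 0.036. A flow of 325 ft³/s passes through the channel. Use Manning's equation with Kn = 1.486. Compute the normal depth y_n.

y_n = 6.65 ft

Manning's equation rearranged: A R^(2/3) = nQ / (1.486·√S) = 0.036 × 325 / (1.486 × √0.00053) = 342.
Try y = 5.38 ft: A R^(2/3) = 244 — too small.
Try y = 7.43 ft: A R^(2/3) = 408.3 — too large.
Try y = 6.65 ft: A R^(2/3) = 342 — ≈ 342.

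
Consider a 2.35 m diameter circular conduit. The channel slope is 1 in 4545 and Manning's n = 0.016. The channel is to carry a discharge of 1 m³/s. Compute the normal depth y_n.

Manning's equation rearranged: A R^(2/3) = nQ / (1·√S) = 0.016 × 1 / (√0.00022) = 1.079.
Trying y = 1.19 m: A R^(2/3) = 1.554 — too large.
Trying y = 0.967 m: A R^(2/3) = 1.08 — close enough.

y_n = 0.967 m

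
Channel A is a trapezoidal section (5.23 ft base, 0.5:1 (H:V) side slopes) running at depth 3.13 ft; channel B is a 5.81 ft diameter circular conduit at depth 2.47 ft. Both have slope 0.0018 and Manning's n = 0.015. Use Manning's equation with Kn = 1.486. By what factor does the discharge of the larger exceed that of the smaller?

2.4

Channel A: With bottom width b = 5.23 ft and side slope z = 0.5: A = (b + zy)y = (5.23 + 0.5×3.13)×3.13 = 21.27 ft²; P = b + 2y√(1+z²) = 5.23 + 2×3.13×1.118 = 12.23 ft. Hydraulic radius R = A/P = 21.27/12.23 = 1.739 ft. Q_A = (1.486/0.015)·21.27·1.739^(2/3)·√0.0018 = 129.3 ft³/s.
Channel B: For a circular section of diameter D = 5.81 ft at depth y = 2.47 ft, the central angle is θ = 2 arccos(1 − 2y/D) = 2.841 rad. Then A = (D²/8)(θ − sin θ) = 10.74 ft² and P = Dθ/2 = 8.253 ft. Hydraulic radius R = A/P = 10.74/8.253 = 1.301 ft. Q_B = (1.486/0.015)·10.74·1.301^(2/3)·√0.0018 = 53.79 ft³/s.
The larger discharge is 129.3 ft³/s and the smaller is 53.79 ft³/s; the ratio is 2.4.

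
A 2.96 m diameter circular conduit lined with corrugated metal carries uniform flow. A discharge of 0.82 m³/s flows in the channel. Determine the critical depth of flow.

y_c = 0.379 m

At critical depth, Q² T / (g A³) = 1, i.e. A³/T = Q²/g = 0.82²/9.81 = 0.06854.
Try y = 0.475 m: A³/T = 0.1673 — too large.
Try y = 0.317 m: A³/T = 0.03392 — too small.
Try y = 0.379 m: A³/T = 0.06872 — close enough.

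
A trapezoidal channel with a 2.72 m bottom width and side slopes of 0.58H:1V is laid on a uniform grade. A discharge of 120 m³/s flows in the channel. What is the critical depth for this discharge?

y_c = 4.3 m

At critical depth, Q² T / (g A³) = 1, i.e. A³/T = Q²/g = 120²/9.81 = 1468.
At y = 3.33 m: A³/T = 564.5 — too small.
At y = 4.75 m: A³/T = 2137 — too large.
At y = 4.3 m: A³/T = 1462 — matches.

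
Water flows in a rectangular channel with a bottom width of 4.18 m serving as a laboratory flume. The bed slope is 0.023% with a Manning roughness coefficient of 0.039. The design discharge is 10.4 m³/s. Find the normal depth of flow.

Manning's equation rearranged: A R^(2/3) = nQ / (1·√S) = 0.039 × 10.4 / (√0.00023) = 26.74.
Trying y = 4.34 m: A R^(2/3) = 22.82 — low.
Trying y = 5.72 m: A R^(2/3) = 31.76 — high.
Trying y = 4.95 m: A R^(2/3) = 26.74 — ≈ 26.74.

y_n = 4.95 m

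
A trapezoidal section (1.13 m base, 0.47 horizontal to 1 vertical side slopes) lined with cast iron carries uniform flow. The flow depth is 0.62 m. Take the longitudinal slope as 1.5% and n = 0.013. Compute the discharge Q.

Q = 4.14 m³/s

With bottom width b = 1.13 m and side slope z = 0.47: A = (b + zy)y = (1.13 + 0.47×0.62)×0.62 = 0.8813 m²; P = b + 2y√(1+z²) = 1.13 + 2×0.62×1.105 = 2.5 m.
Hydraulic radius R = A/P = 0.8813/2.5 = 0.3525 m.
Manning's equation: Q = (1/n) A R^(2/3) S^(1/2) = (1/0.013) × 0.8813 × 0.3525^(2/3) × 0.015^(1/2) = 4.14 m³/s.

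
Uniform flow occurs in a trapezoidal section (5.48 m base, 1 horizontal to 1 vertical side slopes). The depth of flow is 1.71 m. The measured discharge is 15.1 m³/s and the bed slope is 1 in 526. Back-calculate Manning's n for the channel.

With bottom width b = 5.48 m and side slope z = 1: A = (b + zy)y = (5.48 + 1×1.71)×1.71 = 12.29 m²; P = b + 2y√(1+z²) = 5.48 + 2×1.71×1.414 = 10.32 m.
Hydraulic radius R = A/P = 12.29/10.32 = 1.192 m.
Rearranging Manning's equation: n = (1/Q) A R^(2/3) S^(1/2) = (1/15.1) × 12.29 × 1.192^(2/3) × √0.001901 = 0.0399.

n = 0.0399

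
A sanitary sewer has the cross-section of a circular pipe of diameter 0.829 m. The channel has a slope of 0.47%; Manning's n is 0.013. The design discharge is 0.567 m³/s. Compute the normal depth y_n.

Manning's equation rearranged: A R^(2/3) = nQ / (1·√S) = 0.013 × 0.567 / (√0.0047) = 0.1075.
Try y = 0.57 m: A R^(2/3) = 0.1546 — too large.
Try y = 0.448 m: A R^(2/3) = 0.1076 — close enough.

y_n = 0.448 m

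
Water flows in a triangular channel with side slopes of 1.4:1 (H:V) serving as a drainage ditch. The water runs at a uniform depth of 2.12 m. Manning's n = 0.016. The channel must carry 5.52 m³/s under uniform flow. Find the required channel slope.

For a triangular section with side slope z = 1.4: A = zy² = 1.4×2.12² = 6.292 m²; P = 2y√(1+z²) = 2×2.12×1.72 = 7.295 m.
Hydraulic radius R = A/P = 6.292/7.295 = 0.8626 m.
From Manning's equation, S = [nQ / (1 A R^(2/3))]² = [0.016 × 5.52 / (1 × 6.292 × 0.8626^(2/3))]² = 0.00024.

S = 0.00024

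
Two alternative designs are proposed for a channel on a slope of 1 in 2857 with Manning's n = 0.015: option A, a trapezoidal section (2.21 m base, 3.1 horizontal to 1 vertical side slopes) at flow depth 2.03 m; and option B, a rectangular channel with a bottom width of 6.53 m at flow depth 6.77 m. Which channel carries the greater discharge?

channel B

Channel A: With bottom width b = 2.21 m and side slope z = 3.1: A = (b + zy)y = (2.21 + 3.1×2.03)×2.03 = 17.26 m²; P = b + 2y√(1+z²) = 2.21 + 2×2.03×3.257 = 15.43 m. Hydraulic radius R = A/P = 17.26/15.43 = 1.118 m. Q_A = (1/0.015)·17.26·1.118^(2/3)·√0.00035 = 23.2 m³/s.
Channel B: Flow area A = b·y = 6.53 × 6.77 = 44.21 m². Wetted perimeter P = b + 2y = 6.53 + 2×6.77 = 20.07 m. Hydraulic radius R = A/P = 44.21/20.07 = 2.203 m. Q_B = (1/0.015)·44.21·2.203^(2/3)·√0.00035 = 93.35 m³/s.
Q_A = 23.2 m³/s vs Q_B = 93.35 m³/s, so channel B carries more.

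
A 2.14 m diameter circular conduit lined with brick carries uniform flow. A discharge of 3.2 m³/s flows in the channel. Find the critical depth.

At critical depth, Q² T / (g A³) = 1, i.e. A³/T = Q²/g = 3.2²/9.81 = 1.044.
At y = 0.957 m: A³/T = 1.774 — over.
At y = 0.833 m: A³/T = 1.042 — close enough.

y_c = 0.833 m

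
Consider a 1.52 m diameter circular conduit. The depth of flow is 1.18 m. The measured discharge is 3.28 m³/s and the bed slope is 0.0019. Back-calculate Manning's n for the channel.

n = 0.012

For a circular section of diameter D = 1.52 m at depth y = 1.18 m, the central angle is θ = 2 arccos(1 − 2y/D) = 4.313 rad. Then A = (D²/8)(θ − sin θ) = 1.512 m² and P = Dθ/2 = 3.278 m.
Hydraulic radius R = A/P = 1.512/3.278 = 0.4612 m.
Rearranging Manning's equation: n = (1/Q) A R^(2/3) S^(1/2) = (1/3.28) × 1.512 × 0.4612^(2/3) × √0.0019 = 0.012.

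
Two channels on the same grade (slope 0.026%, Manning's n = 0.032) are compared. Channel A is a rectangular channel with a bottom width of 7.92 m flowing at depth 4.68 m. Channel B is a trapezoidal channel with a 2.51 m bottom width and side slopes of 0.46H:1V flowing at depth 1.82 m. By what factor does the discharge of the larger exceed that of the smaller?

Channel A: Flow area A = b·y = 7.92 × 4.68 = 37.07 m². Wetted perimeter P = b + 2y = 7.92 + 2×4.68 = 17.28 m. Hydraulic radius R = A/P = 37.07/17.28 = 2.145 m. Q_A = (1/0.032)·37.07·2.145^(2/3)·√0.00026 = 31.06 m³/s.
Channel B: With bottom width b = 2.51 m and side slope z = 0.46: A = (b + zy)y = (2.51 + 0.46×1.82)×1.82 = 6.092 m²; P = b + 2y√(1+z²) = 2.51 + 2×1.82×1.101 = 6.517 m. Hydraulic radius R = A/P = 6.092/6.517 = 0.9348 m. Q_B = (1/0.032)·6.092·0.9348^(2/3)·√0.00026 = 2.935 m³/s.
The larger discharge is 31.06 m³/s and the smaller is 2.935 m³/s; the ratio is 10.6.

10.6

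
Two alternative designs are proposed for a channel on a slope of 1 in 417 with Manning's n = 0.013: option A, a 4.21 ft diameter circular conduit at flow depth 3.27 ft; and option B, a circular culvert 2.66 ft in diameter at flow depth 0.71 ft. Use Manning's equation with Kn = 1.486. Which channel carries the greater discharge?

channel A

Channel A: For a circular section of diameter D = 4.21 ft at depth y = 3.27 ft, the central angle is θ = 2 arccos(1 − 2y/D) = 4.315 rad. Then A = (D²/8)(θ − sin θ) = 11.6 ft² and P = Dθ/2 = 9.082 ft. Hydraulic radius R = A/P = 11.6/9.082 = 1.277 ft. Q_A = (1.486/0.013)·11.6·1.277^(2/3)·√0.002398 = 76.45 ft³/s.
Channel B: For a circular section of diameter D = 2.66 ft at depth y = 0.71 ft, the central angle is θ = 2 arccos(1 − 2y/D) = 2.172 rad. Then A = (D²/8)(θ − sin θ) = 1.191 ft² and P = Dθ/2 = 2.888 ft. Hydraulic radius R = A/P = 1.191/2.888 = 0.4124 ft. Q_B = (1.486/0.013)·1.191·0.4124^(2/3)·√0.002398 = 3.695 ft³/s.
Q_A = 76.45 ft³/s vs Q_B = 3.695 ft³/s, so channel A carries more.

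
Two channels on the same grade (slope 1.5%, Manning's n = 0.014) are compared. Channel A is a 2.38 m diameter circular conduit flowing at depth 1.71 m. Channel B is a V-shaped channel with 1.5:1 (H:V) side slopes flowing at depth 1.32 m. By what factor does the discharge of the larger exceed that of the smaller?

Channel A: For a circular section of diameter D = 2.38 m at depth y = 1.71 m, the central angle is θ = 2 arccos(1 − 2y/D) = 4.046 rad. Then A = (D²/8)(θ − sin θ) = 3.421 m² and P = Dθ/2 = 4.815 m. Hydraulic radius R = A/P = 3.421/4.815 = 0.7106 m. Q_A = (1/0.014)·3.421·0.7106^(2/3)·√0.015 = 23.83 m³/s.
Channel B: For a triangular section with side slope z = 1.5: A = zy² = 1.5×1.32² = 2.614 m²; P = 2y√(1+z²) = 2×1.32×1.803 = 4.759 m. Hydraulic radius R = A/P = 2.614/4.759 = 0.5492 m. Q_B = (1/0.014)·2.614·0.5492^(2/3)·√0.015 = 15.33 m³/s.
The larger discharge is 23.83 m³/s and the smaller is 15.33 m³/s; the ratio is 1.55.

1.55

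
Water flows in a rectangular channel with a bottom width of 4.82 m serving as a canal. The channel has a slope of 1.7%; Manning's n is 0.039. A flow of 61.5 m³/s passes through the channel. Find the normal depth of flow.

Manning's equation rearranged: A R^(2/3) = nQ / (1·√S) = 0.039 × 61.5 / (√0.017) = 18.4.
At y = 3.8 m: A R^(2/3) = 23.73 — too large.
At y = 2.45 m: A R^(2/3) = 13.45 — too small.
At y = 3.11 m: A R^(2/3) = 18.38 — ≈ 18.4.

y_n = 3.11 m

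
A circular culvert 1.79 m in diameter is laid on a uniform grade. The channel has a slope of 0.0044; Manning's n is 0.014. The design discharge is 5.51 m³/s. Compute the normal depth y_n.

Manning's equation rearranged: A R^(2/3) = nQ / (1·√S) = 0.014 × 5.51 / (√0.0044) = 1.163.
Try y = 1.43 m: A R^(2/3) = 1.437 — high.
Try y = 0.91 m: A R^(2/3) = 0.7571 — low.
Try y = 1.2 m: A R^(2/3) = 1.163 — ≈ 1.163.

y_n = 1.2 m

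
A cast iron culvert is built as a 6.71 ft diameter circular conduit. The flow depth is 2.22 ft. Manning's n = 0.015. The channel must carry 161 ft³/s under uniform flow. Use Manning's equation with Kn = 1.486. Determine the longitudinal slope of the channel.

S = 0.019

For a circular section of diameter D = 6.71 ft at depth y = 2.22 ft, the central angle is θ = 2 arccos(1 − 2y/D) = 2.451 rad. Then A = (D²/8)(θ − sin θ) = 10.21 ft² and P = Dθ/2 = 8.224 ft.
Hydraulic radius R = A/P = 10.21/8.224 = 1.242 ft.
From Manning's equation, S = [nQ / (1.486 A R^(2/3))]² = [0.015 × 161 / (1.486 × 10.21 × 1.242^(2/3))]² = 0.019.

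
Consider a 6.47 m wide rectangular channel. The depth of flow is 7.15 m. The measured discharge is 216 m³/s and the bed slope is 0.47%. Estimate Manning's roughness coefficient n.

Flow area A = b·y = 6.47 × 7.15 = 46.26 m². Wetted perimeter P = b + 2y = 6.47 + 2×7.15 = 20.77 m.
Hydraulic radius R = A/P = 46.26/20.77 = 2.227 m.
Rearranging Manning's equation: n = (1/Q) A R^(2/3) S^(1/2) = (1/216) × 46.26 × 2.227^(2/3) × √0.0047 = 0.025.

n = 0.025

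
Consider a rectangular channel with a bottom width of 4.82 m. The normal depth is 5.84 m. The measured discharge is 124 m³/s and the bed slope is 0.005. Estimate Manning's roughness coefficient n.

n = 0.0229

Flow area A = b·y = 4.82 × 5.84 = 28.15 m². Wetted perimeter P = b + 2y = 4.82 + 2×5.84 = 16.5 m.
Hydraulic radius R = A/P = 28.15/16.5 = 1.706 m.
Rearranging Manning's equation: n = (1/Q) A R^(2/3) S^(1/2) = (1/124) × 28.15 × 1.706^(2/3) × √0.005 = 0.0229.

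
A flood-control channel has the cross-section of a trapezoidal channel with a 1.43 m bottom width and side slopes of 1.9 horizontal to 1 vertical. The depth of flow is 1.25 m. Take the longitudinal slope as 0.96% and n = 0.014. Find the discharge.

With bottom width b = 1.43 m and side slope z = 1.9: A = (b + zy)y = (1.43 + 1.9×1.25)×1.25 = 4.756 m²; P = b + 2y√(1+z²) = 1.43 + 2×1.25×2.147 = 6.798 m.
Hydraulic radius R = A/P = 4.756/6.798 = 0.6997 m.
Manning's equation: Q = (1/n) A R^(2/3) S^(1/2) = (1/0.014) × 4.756 × 0.6997^(2/3) × 0.0096^(1/2) = 26.2 m³/s.

Q = 26.2 m³/s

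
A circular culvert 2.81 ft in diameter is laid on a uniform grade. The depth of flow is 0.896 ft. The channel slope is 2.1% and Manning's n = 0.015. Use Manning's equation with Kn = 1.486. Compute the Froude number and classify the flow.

supercritical

For a circular section of diameter D = 2.81 ft at depth y = 0.896 ft, the central angle is θ = 2 arccos(1 − 2y/D) = 2.4 rad. Then A = (D²/8)(θ − sin θ) = 1.702 ft² and P = Dθ/2 = 3.372 ft.
Hydraulic radius R = A/P = 1.702/3.372 = 0.5048 ft.
V = (1.486/n) R^(2/3) √S = (1.486/0.015) × 0.5048^(2/3) × √0.021 = 9.102 ft/s. Hydraulic depth D_h = A/T = 1.702/2.619 = 0.65 ft.
Froude number Fr = V/√(g·D_h) = 9.102/√(32.2×0.65) = 1.99, which is greater than 1, so the flow is supercritical.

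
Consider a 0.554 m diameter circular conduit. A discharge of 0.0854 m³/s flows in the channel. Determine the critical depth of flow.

At critical depth, Q² T / (g A³) = 1, i.e. A³/T = Q²/g = 0.0854²/9.81 = 0.0007434.
At y = 0.166 m: A³/T = 0.000441 — short.
At y = 0.19 m: A³/T = 0.0007437 — ≈ 0.0007434.

y_c = 0.19 m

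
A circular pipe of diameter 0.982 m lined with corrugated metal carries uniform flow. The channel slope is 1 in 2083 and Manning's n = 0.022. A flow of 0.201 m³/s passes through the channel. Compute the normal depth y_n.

y_n = 0.594 m

Manning's equation rearranged: A R^(2/3) = nQ / (1·√S) = 0.022 × 0.201 / (√0.0004801) = 0.2018.
Trying y = 0.509 m: A R^(2/3) = 0.1578 — short.
Trying y = 0.594 m: A R^(2/3) = 0.202 — close enough.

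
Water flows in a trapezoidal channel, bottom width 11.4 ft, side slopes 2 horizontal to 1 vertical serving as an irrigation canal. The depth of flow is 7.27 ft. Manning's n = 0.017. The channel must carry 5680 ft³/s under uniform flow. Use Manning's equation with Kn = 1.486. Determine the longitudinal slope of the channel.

S = 0.017

With bottom width b = 11.4 ft and side slope z = 2: A = (b + zy)y = (11.4 + 2×7.27)×7.27 = 188.6 ft²; P = b + 2y√(1+z²) = 11.4 + 2×7.27×2.236 = 43.91 ft.
Hydraulic radius R = A/P = 188.6/43.91 = 4.295 ft.
From Manning's equation, S = [nQ / (1.486 A R^(2/3))]² = [0.017 × 5680 / (1.486 × 188.6 × 4.295^(2/3))]² = 0.017.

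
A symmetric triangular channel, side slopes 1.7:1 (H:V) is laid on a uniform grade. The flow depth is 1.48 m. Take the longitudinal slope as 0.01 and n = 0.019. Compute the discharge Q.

Q = 14.5 m³/s

For a triangular section with side slope z = 1.7: A = zy² = 1.7×1.48² = 3.724 m²; P = 2y√(1+z²) = 2×1.48×1.972 = 5.838 m.
Hydraulic radius R = A/P = 3.724/5.838 = 0.6378 m.
Manning's equation: Q = (1/n) A R^(2/3) S^(1/2) = (1/0.019) × 3.724 × 0.6378^(2/3) × 0.01^(1/2) = 14.5 m³/s.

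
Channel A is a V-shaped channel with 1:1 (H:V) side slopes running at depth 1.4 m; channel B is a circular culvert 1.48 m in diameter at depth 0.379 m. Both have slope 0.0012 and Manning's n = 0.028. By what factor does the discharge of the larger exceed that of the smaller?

Channel A: For a triangular section with side slope z = 1: A = zy² = 1×1.4² = 1.96 m²; P = 2y√(1+z²) = 2×1.4×1.414 = 3.96 m. Hydraulic radius R = A/P = 1.96/3.96 = 0.495 m. Q_A = (1/0.028)·1.96·0.495^(2/3)·√0.0012 = 1.517 m³/s.
Channel B: For a circular section of diameter D = 1.48 m at depth y = 0.379 m, the central angle is θ = 2 arccos(1 − 2y/D) = 2.122 rad. Then A = (D²/8)(θ − sin θ) = 0.3479 m² and P = Dθ/2 = 1.571 m. Hydraulic radius R = A/P = 0.3479/1.571 = 0.2215 m. Q_B = (1/0.028)·0.3479·0.2215^(2/3)·√0.0012 = 0.1576 m³/s.
The larger discharge is 1.517 m³/s and the smaller is 0.1576 m³/s; the ratio is 9.63.

9.63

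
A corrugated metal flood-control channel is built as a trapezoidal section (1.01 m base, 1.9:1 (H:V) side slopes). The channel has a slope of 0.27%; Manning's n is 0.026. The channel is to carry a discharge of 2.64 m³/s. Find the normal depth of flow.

y_n = 0.837 m

Manning's equation rearranged: A R^(2/3) = nQ / (1·√S) = 0.026 × 2.64 / (√0.0027) = 1.321.
At y = 0.597 m: A R^(2/3) = 0.6457 — low.
At y = 0.837 m: A R^(2/3) = 1.321 — close enough.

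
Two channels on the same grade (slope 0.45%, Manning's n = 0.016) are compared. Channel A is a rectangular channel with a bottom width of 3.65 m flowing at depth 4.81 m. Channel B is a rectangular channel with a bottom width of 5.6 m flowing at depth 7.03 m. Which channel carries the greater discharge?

Channel A: Flow area A = b·y = 3.65 × 4.81 = 17.56 m². Wetted perimeter P = b + 2y = 3.65 + 2×4.81 = 13.27 m. Hydraulic radius R = A/P = 17.56/13.27 = 1.323 m. Q_A = (1/0.016)·17.56·1.323^(2/3)·√0.0045 = 88.71 m³/s.
Channel B: Flow area A = b·y = 5.6 × 7.03 = 39.37 m². Wetted perimeter P = b + 2y = 5.6 + 2×7.03 = 19.66 m. Hydraulic radius R = A/P = 39.37/19.66 = 2.002 m. Q_B = (1/0.016)·39.37·2.002^(2/3)·√0.0045 = 262.2 m³/s.
Q_A = 88.71 m³/s vs Q_B = 262.2 m³/s, so channel B carries more.

channel B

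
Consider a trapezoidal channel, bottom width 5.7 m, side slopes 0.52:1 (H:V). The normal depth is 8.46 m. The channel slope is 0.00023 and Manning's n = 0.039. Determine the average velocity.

With bottom width b = 5.7 m and side slope z = 0.52: A = (b + zy)y = (5.7 + 0.52×8.46)×8.46 = 85.44 m²; P = b + 2y√(1+z²) = 5.7 + 2×8.46×1.127 = 24.77 m.
Hydraulic radius R = A/P = 85.44/24.77 = 3.449 m.
From Manning's equation, V = (1/n) R^(2/3) S^(1/2) = (1/0.039) × 3.449^(2/3) × 0.00023^(1/2) = 0.888 m/s.

V = 0.888 m/s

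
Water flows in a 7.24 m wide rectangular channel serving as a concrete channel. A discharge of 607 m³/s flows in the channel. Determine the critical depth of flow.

y_c = 8.95 m

For a rectangular channel, critical depth y_c = (q²/g)^(1/3) where q = Q/b = 607/7.24 = 83.84 m²/s.
So y_c = (83.84²/9.81)^(1/3) = 8.95 m.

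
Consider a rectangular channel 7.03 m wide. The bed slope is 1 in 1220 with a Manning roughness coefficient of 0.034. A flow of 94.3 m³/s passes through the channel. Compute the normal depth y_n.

y_n = 8.65 m

Manning's equation rearranged: A R^(2/3) = nQ / (1·√S) = 0.034 × 94.3 / (√0.0008197) = 112.
At y = 10.3 m: A R^(2/3) = 137.6 — over.
At y = 8.65 m: A R^(2/3) = 112 — close enough.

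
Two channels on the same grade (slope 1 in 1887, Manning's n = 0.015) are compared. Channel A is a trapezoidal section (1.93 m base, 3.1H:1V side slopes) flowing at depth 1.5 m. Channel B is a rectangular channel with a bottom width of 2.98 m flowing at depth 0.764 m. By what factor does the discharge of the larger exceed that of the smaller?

6.1

Channel A: With bottom width b = 1.93 m and side slope z = 3.1: A = (b + zy)y = (1.93 + 3.1×1.5)×1.5 = 9.87 m²; P = b + 2y√(1+z²) = 1.93 + 2×1.5×3.257 = 11.7 m. Hydraulic radius R = A/P = 9.87/11.7 = 0.8435 m. Q_A = (1/0.015)·9.87·0.8435^(2/3)·√0.0005299 = 13.52 m³/s.
Channel B: Flow area A = b·y = 2.98 × 0.764 = 2.277 m². Wetted perimeter P = b + 2y = 2.98 + 2×0.764 = 4.508 m. Hydraulic radius R = A/P = 2.277/4.508 = 0.505 m. Q_B = (1/0.015)·2.277·0.505^(2/3)·√0.0005299 = 2.216 m³/s.
The larger discharge is 13.52 m³/s and the smaller is 2.216 m³/s; the ratio is 6.1.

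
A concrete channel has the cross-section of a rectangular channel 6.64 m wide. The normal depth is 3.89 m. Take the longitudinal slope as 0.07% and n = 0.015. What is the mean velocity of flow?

Flow area A = b·y = 6.64 × 3.89 = 25.83 m². Wetted perimeter P = b + 2y = 6.64 + 2×3.89 = 14.42 m.
Hydraulic radius R = A/P = 25.83/14.42 = 1.791 m.
From Manning's equation, V = (1/n) R^(2/3) S^(1/2) = (1/0.015) × 1.791^(2/3) × 0.0007^(1/2) = 2.6 m/s.

V = 2.6 m/s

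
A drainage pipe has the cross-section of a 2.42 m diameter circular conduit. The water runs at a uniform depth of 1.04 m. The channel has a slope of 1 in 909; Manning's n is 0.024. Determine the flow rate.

For a circular section of diameter D = 2.42 m at depth y = 1.04 m, the central angle is θ = 2 arccos(1 − 2y/D) = 2.86 rad. Then A = (D²/8)(θ − sin θ) = 1.89 m² and P = Dθ/2 = 3.46 m.
Hydraulic radius R = A/P = 1.89/3.46 = 0.5461 m.
Manning's equation: Q = (1/n) A R^(2/3) S^(1/2) = (1/0.024) × 1.89 × 0.5461^(2/3) × 0.0011^(1/2) = 1.74 m³/s.

Q = 1.74 m³/s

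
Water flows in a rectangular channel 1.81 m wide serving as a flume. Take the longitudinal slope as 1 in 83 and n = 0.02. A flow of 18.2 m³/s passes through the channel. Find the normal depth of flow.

y_n = 2.42 m

Manning's equation rearranged: A R^(2/3) = nQ / (1·√S) = 0.02 × 18.2 / (√0.01205) = 3.316.
At y = 2.96 m: A R^(2/3) = 4.196 — over.
At y = 2.15 m: A R^(2/3) = 2.881 — short.
At y = 2.42 m: A R^(2/3) = 3.316 — matches.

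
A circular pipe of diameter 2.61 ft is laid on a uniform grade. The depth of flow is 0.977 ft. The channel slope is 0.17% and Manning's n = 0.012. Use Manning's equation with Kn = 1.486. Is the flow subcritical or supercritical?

For a circular section of diameter D = 2.61 ft at depth y = 0.977 ft, the central angle is θ = 2 arccos(1 − 2y/D) = 2.633 rad. Then A = (D²/8)(θ − sin θ) = 1.828 ft² and P = Dθ/2 = 3.437 ft.
Hydraulic radius R = A/P = 1.828/3.437 = 0.5319 ft.
V = (1.486/n) R^(2/3) √S = (1.486/0.012) × 0.5319^(2/3) × √0.0017 = 3.352 ft/s. Hydraulic depth D_h = A/T = 1.828/2.526 = 0.7237 ft.
Froude number Fr = V/√(g·D_h) = 3.352/√(32.2×0.7237) = 0.694, which is less than 1, so the flow is subcritical.

subcritical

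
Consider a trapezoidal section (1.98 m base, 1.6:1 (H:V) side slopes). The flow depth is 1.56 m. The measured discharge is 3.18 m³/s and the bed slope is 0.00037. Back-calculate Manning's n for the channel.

With bottom width b = 1.98 m and side slope z = 1.6: A = (b + zy)y = (1.98 + 1.6×1.56)×1.56 = 6.983 m²; P = b + 2y√(1+z²) = 1.98 + 2×1.56×1.887 = 7.867 m.
Hydraulic radius R = A/P = 6.983/7.867 = 0.8876 m.
Rearranging Manning's equation: n = (1/Q) A R^(2/3) S^(1/2) = (1/3.18) × 6.983 × 0.8876^(2/3) × √0.00037 = 0.039.

n = 0.039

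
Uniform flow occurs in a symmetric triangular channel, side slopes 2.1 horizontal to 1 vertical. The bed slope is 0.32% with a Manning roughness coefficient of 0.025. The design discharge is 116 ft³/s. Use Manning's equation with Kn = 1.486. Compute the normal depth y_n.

Manning's equation rearranged: A R^(2/3) = nQ / (1.486·√S) = 0.025 × 116 / (1.486 × √0.0032) = 34.5.
At y = 3.03 ft: A R^(2/3) = 23.76 — too small.
At y = 4.03 ft: A R^(2/3) = 50.83 — too large.
At y = 3.48 ft: A R^(2/3) = 34.37 — matches.

y_n = 3.48 ft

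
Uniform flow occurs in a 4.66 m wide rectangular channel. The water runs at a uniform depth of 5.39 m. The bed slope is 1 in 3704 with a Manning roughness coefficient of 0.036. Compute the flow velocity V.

Flow area A = b·y = 4.66 × 5.39 = 25.12 m². Wetted perimeter P = b + 2y = 4.66 + 2×5.39 = 15.44 m.
Hydraulic radius R = A/P = 25.12/15.44 = 1.627 m.
From Manning's equation, V = (1/n) R^(2/3) S^(1/2) = (1/0.036) × 1.627^(2/3) × 0.00027^(1/2) = 0.631 m/s.

V = 0.631 m/s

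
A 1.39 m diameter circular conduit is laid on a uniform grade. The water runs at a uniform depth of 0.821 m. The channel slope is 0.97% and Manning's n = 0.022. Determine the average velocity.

V = 2.36 m/s

For a circular section of diameter D = 1.39 m at depth y = 0.821 m, the central angle is θ = 2 arccos(1 − 2y/D) = 3.506 rad. Then A = (D²/8)(θ − sin θ) = 0.9329 m² and P = Dθ/2 = 2.437 m.
Hydraulic radius R = A/P = 0.9329/2.437 = 0.3828 m.
From Manning's equation, V = (1/n) R^(2/3) S^(1/2) = (1/0.022) × 0.3828^(2/3) × 0.0097^(1/2) = 2.36 m/s.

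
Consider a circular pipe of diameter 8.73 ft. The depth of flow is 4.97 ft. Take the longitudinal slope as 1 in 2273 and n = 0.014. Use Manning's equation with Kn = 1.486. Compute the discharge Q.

For a circular section of diameter D = 8.73 ft at depth y = 4.97 ft, the central angle is θ = 2 arccos(1 − 2y/D) = 3.42 rad. Then A = (D²/8)(θ − sin θ) = 35.19 ft² and P = Dθ/2 = 14.93 ft.
Hydraulic radius R = A/P = 35.19/14.93 = 2.358 ft.
Manning's equation: Q = (1.486/n) A R^(2/3) S^(1/2) = (1.486/0.014) × 35.19 × 2.358^(2/3) × 0.0004399^(1/2) = 139 ft³/s.

Q = 139 ft³/s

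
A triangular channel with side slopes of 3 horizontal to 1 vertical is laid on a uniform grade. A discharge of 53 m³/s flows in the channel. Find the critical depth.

At critical depth, Q² T / (g A³) = 1, i.e. A³/T = Q²/g = 53²/9.81 = 286.3.
Trying y = 2.77 m: A³/T = 733.9 — over.
Trying y = 2.04 m: A³/T = 159 — short.
Trying y = 2.29 m: A³/T = 283.4 — matches.

y_c = 2.29 m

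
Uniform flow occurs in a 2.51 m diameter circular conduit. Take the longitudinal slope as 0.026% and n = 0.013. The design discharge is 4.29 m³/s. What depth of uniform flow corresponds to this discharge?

y_n = 1.96 m

Manning's equation rearranged: A R^(2/3) = nQ / (1·√S) = 0.013 × 4.29 / (√0.00026) = 3.459.
At y = 1.55 m: A R^(2/3) = 2.545 — short.
At y = 2.23 m: A R^(2/3) = 3.843 — over.
At y = 1.96 m: A R^(2/3) = 3.459 — ≈ 3.459.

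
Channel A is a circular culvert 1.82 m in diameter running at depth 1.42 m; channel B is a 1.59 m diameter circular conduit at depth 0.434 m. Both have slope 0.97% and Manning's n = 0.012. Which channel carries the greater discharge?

channel A

Channel A: For a circular section of diameter D = 1.82 m at depth y = 1.42 m, the central angle is θ = 2 arccos(1 − 2y/D) = 4.331 rad. Then A = (D²/8)(θ − sin θ) = 2.178 m² and P = Dθ/2 = 3.942 m. Hydraulic radius R = A/P = 2.178/3.942 = 0.5525 m. Q_A = (1/0.012)·2.178·0.5525^(2/3)·√0.0097 = 12.04 m³/s.
Channel B: For a circular section of diameter D = 1.59 m at depth y = 0.434 m, the central angle is θ = 2 arccos(1 − 2y/D) = 2.199 rad. Then A = (D²/8)(θ − sin θ) = 0.4392 m² and P = Dθ/2 = 1.748 m. Hydraulic radius R = A/P = 0.4392/1.748 = 0.2512 m. Q_B = (1/0.012)·0.4392·0.2512^(2/3)·√0.0097 = 1.435 m³/s.
Q_A = 12.04 m³/s vs Q_B = 1.435 m³/s, so channel A carries more.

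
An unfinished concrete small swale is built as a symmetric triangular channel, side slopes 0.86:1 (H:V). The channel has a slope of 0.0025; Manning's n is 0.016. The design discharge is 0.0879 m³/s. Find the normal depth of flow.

Manning's equation rearranged: A R^(2/3) = nQ / (1·√S) = 0.016 × 0.0879 / (√0.0025) = 0.02813.
Try y = 0.437 m: A R^(2/3) = 0.0448 — high.
Try y = 0.251 m: A R^(2/3) = 0.01021 — low.
Try y = 0.367 m: A R^(2/3) = 0.02813 — ≈ 0.02813.

y_n = 0.367 m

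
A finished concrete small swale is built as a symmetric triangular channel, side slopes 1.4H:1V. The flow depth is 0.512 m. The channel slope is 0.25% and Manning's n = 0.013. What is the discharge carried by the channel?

For a triangular section with side slope z = 1.4: A = zy² = 1.4×0.512² = 0.367 m²; P = 2y√(1+z²) = 2×0.512×1.72 = 1.762 m.
Hydraulic radius R = A/P = 0.367/1.762 = 0.2083 m.
Manning's equation: Q = (1/n) A R^(2/3) S^(1/2) = (1/0.013) × 0.367 × 0.2083^(2/3) × 0.0025^(1/2) = 0.496 m³/s.

Q = 0.496 m³/s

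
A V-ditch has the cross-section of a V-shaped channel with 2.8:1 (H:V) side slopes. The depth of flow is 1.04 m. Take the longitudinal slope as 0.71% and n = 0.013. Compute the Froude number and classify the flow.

supercritical

For a triangular section with side slope z = 2.8: A = zy² = 2.8×1.04² = 3.028 m²; P = 2y√(1+z²) = 2×1.04×2.973 = 6.184 m.
Hydraulic radius R = A/P = 3.028/6.184 = 0.4897 m.
V = (1/n) R^(2/3) √S = (1/0.013) × 0.4897^(2/3) × √0.0071 = 4.027 m/s. Hydraulic depth D_h = A/T = 3.028/5.824 = 0.52 m.
Froude number Fr = V/√(g·D_h) = 4.027/√(9.81×0.52) = 1.78, which is greater than 1, so the flow is supercritical.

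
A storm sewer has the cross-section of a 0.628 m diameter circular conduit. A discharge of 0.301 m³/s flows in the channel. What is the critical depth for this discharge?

At critical depth, Q² T / (g A³) = 1, i.e. A³/T = Q²/g = 0.301²/9.81 = 0.009236.
Trying y = 0.289 m: A³/T = 0.004308 — too small.
Trying y = 0.353 m: A³/T = 0.009251 — close enough.

y_c = 0.353 m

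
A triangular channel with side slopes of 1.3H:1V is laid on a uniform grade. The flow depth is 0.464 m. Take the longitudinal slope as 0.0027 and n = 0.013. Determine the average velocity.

V = 1.29 m/s

For a triangular section with side slope z = 1.3: A = zy² = 1.3×0.464² = 0.2799 m²; P = 2y√(1+z²) = 2×0.464×1.64 = 1.522 m.
Hydraulic radius R = A/P = 0.2799/1.522 = 0.1839 m.
From Manning's equation, V = (1/n) R^(2/3) S^(1/2) = (1/0.013) × 0.1839^(2/3) × 0.0027^(1/2) = 1.29 m/s.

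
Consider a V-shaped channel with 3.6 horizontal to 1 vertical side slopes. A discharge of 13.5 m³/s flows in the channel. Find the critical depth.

At critical depth, Q² T / (g A³) = 1, i.e. A³/T = Q²/g = 13.5²/9.81 = 18.58.
Trying y = 1.06 m: A³/T = 8.672 — low.
Trying y = 1.4 m: A³/T = 34.85 — high.
Trying y = 1.23 m: A³/T = 18.24 — ≈ 18.58.

y_c = 1.23 m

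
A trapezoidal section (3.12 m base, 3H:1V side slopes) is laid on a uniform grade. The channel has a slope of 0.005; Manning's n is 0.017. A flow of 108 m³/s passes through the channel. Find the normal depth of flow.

y_n = 2.24 m

Manning's equation rearranged: A R^(2/3) = nQ / (1·√S) = 0.017 × 108 / (√0.005) = 25.96.
At y = 2.72 m: A R^(2/3) = 40.38 — high.
At y = 1.95 m: A R^(2/3) = 19 — low.
At y = 2.24 m: A R^(2/3) = 25.92 — matches.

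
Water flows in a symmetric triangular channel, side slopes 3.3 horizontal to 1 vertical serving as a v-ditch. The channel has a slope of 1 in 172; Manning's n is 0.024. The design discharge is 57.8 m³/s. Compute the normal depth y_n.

y_n = 2.28 m

Manning's equation rearranged: A R^(2/3) = nQ / (1·√S) = 0.024 × 57.8 / (√0.005814) = 18.19.
At y = 1.98 m: A R^(2/3) = 12.48 — short.
At y = 2.28 m: A R^(2/3) = 18.18 — ≈ 18.19.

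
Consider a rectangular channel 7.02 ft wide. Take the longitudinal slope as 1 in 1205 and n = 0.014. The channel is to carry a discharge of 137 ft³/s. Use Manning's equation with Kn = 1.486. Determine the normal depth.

y_n = 4.16 ft

Manning's equation rearranged: A R^(2/3) = nQ / (1.486·√S) = 0.014 × 137 / (1.486 × √0.0008299) = 44.8.
Trying y = 5.18 ft: A R^(2/3) = 59.49 — too large.
Trying y = 3.64 ft: A R^(2/3) = 37.63 — too small.
Trying y = 4.16 ft: A R^(2/3) = 44.86 — ≈ 44.8.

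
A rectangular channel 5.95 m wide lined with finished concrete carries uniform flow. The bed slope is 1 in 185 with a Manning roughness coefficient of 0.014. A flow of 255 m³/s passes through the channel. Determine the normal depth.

y_n = 5.31 m

Manning's equation rearranged: A R^(2/3) = nQ / (1·√S) = 0.014 × 255 / (√0.005405) = 48.56.
At y = 6.63 m: A R^(2/3) = 63.73 — too large.
At y = 5.31 m: A R^(2/3) = 48.58 — matches.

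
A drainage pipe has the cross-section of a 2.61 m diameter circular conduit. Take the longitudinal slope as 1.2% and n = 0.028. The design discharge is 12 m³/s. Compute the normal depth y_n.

Manning's equation rearranged: A R^(2/3) = nQ / (1·√S) = 0.028 × 12 / (√0.012) = 3.067.
At y = 1.98 m: A R^(2/3) = 3.719 — too large.
At y = 1.33 m: A R^(2/3) = 2.078 — too small.
At y = 1.71 m: A R^(2/3) = 3.079 — close enough.

y_n = 1.71 m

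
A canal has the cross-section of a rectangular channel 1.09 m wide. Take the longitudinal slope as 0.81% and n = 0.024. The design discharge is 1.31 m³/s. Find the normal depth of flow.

y_n = 0.704 m

Manning's equation rearranged: A R^(2/3) = nQ / (1·√S) = 0.024 × 1.31 / (√0.0081) = 0.3493.
Try y = 0.853 m: A R^(2/3) = 0.4463 — too large.
Try y = 0.626 m: A R^(2/3) = 0.2999 — too small.
Try y = 0.704 m: A R^(2/3) = 0.3494 — close enough.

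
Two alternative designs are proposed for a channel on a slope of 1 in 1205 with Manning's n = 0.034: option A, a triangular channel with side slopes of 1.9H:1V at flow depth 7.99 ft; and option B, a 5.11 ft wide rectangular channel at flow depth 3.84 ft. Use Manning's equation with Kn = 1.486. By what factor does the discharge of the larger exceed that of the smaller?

10.8

Channel A: For a triangular section with side slope z = 1.9: A = zy² = 1.9×7.99² = 121.3 ft²; P = 2y√(1+z²) = 2×7.99×2.147 = 34.31 ft. Hydraulic radius R = A/P = 121.3/34.31 = 3.535 ft. Q_A = (1.486/0.034)·121.3·3.535^(2/3)·√0.0008299 = 354.4 ft³/s.
Channel B: Flow area A = b·y = 5.11 × 3.84 = 19.62 ft². Wetted perimeter P = b + 2y = 5.11 + 2×3.84 = 12.79 ft. Hydraulic radius R = A/P = 19.62/12.79 = 1.534 ft. Q_B = (1.486/0.034)·19.62·1.534^(2/3)·√0.0008299 = 32.86 ft³/s.
The larger discharge is 354.4 ft³/s and the smaller is 32.86 ft³/s; the ratio is 10.8.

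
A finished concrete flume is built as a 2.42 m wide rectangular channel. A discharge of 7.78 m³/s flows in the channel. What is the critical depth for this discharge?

y_c = 1.02 m

For a rectangular channel, critical depth y_c = (q²/g)^(1/3) where q = Q/b = 7.78/2.42 = 3.215 m²/s.
So y_c = (3.215²/9.81)^(1/3) = 1.02 m.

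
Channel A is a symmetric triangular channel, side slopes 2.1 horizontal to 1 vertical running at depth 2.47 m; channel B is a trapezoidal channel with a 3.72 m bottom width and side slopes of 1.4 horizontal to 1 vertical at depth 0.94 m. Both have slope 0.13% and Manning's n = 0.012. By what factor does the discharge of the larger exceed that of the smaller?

Channel A: For a triangular section with side slope z = 2.1: A = zy² = 2.1×2.47² = 12.81 m²; P = 2y√(1+z²) = 2×2.47×2.326 = 11.49 m. Hydraulic radius R = A/P = 12.81/11.49 = 1.115 m. Q_A = (1/0.012)·12.81·1.115^(2/3)·√0.0013 = 41.39 m³/s.
Channel B: With bottom width b = 3.72 m and side slope z = 1.4: A = (b + zy)y = (3.72 + 1.4×0.94)×0.94 = 4.734 m²; P = b + 2y√(1+z²) = 3.72 + 2×0.94×1.72 = 6.954 m. Hydraulic radius R = A/P = 4.734/6.954 = 0.6807 m. Q_B = (1/0.012)·4.734·0.6807^(2/3)·√0.0013 = 11.01 m³/s.
The larger discharge is 41.39 m³/s and the smaller is 11.01 m³/s; the ratio is 3.76.

3.76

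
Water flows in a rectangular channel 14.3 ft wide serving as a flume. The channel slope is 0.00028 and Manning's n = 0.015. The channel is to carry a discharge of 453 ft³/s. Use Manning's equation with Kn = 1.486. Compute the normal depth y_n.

y_n = 7.91 ft

Manning's equation rearranged: A R^(2/3) = nQ / (1.486·√S) = 0.015 × 453 / (1.486 × √0.00028) = 273.3.
Trying y = 9.83 ft: A R^(2/3) = 362.4 — too large.
Trying y = 5.57 ft: A R^(2/3) = 170.5 — too small.
Trying y = 7.91 ft: A R^(2/3) = 273.3 — matches.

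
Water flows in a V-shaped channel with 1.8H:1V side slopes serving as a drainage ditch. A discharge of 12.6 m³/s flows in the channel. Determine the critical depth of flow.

y_c = 1.58 m

At critical depth, Q² T / (g A³) = 1, i.e. A³/T = Q²/g = 12.6²/9.81 = 16.18.
At y = 1.93 m: A³/T = 43.38 — over.
At y = 1.41 m: A³/T = 9.028 — short.
At y = 1.58 m: A³/T = 15.95 — ≈ 16.18.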